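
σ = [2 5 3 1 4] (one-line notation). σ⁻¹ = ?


To find σ⁻¹, swap domain and range:
σ(1) = 2 → σ⁻¹(2) = 1
σ(2) = 5 → σ⁻¹(5) = 2
σ(3) = 3 → σ⁻¹(3) = 3
σ(4) = 1 → σ⁻¹(1) = 4
σ(5) = 4 → σ⁻¹(4) = 5

σ⁻¹ = [4 1 3 5 2]


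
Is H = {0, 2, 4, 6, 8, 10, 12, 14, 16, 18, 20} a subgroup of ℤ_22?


Subgroup test for H = {0, 2, 4, 6, 8, 10, 12, 14, 16, 18, 20} in (ℤ_22, +):
(1) 0 ∈ H? Yes
(2) Closure: for all a,b ∈ H, (a+b) mod 22 ∈ H? Yes
(3) Inverses: for all a ∈ H, -a mod 22 ∈ H? Yes

Yes, H is a subgroup of ℤ_22


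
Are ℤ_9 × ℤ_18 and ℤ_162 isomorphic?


Comparing ℤ_9 × ℤ_18 and ℤ_162:
gcd(9,18) = 9 ≠ 1. Max element order in ℤ_9×ℤ_18 is lcm(9,18) = 18 < 162, so it has no element of order 162

No, ℤ_9 × ℤ_18 ≇ ℤ_162


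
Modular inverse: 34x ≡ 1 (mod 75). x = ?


Use the extended Euclidean algorithm to write 1 = 34·s + 75·t; then s mod 75 is the inverse.
Euclidean algorithm:
  34 = 0·75 + 34
  75 = 2·34 + 7
  34 = 4·7 + 6
  7 = 1·6 + 1
  6 = 6·1 + 0
gcd(34,75) = 1
Back-substitution gives: 34·(-11) + 75·(5) = 1
So 34⁻¹ ≡ -11 ≡ 64 (mod 75)
Check: 34 × 64 = 2176 ≡ 1 (mod 75) ✓

34⁻¹ ≡ 64 (mod 75)


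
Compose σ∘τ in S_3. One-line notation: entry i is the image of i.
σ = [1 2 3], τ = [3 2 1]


σ∘τ: apply τ first, then σ
1 →τ 3 →σ 3
2 →τ 2 →σ 2
3 →τ 1 →σ 1

σ∘τ = [3 2 1]


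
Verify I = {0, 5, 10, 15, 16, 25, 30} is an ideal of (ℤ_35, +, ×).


Check ideal conditions for I = {0, 5, 10, 15, 16, 25, 30} in ℤ_35:
(1) I is an additive subgroup? No
(2) For r ∈ ℤ_35 and a ∈ I: r·a ∈ I? No  [counterexample: r=2, a=10, r·a mod 35 = 20 ∉ I]

No, I is not an ideal of ℤ_35


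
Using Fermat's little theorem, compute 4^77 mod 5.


Fermat's little theorem: if p is prime and gcd(a,p)=1, then a^(p-1) ≡ 1 (mod p)
p = 5 is prime, gcd(4,5) = 1
Reduce exponent: 77 mod 4 = 1
So 4^77 ≡ 4^1 (mod 5)
4^1 mod 5 = 4

4^77 ≡ 4 (mod 5)


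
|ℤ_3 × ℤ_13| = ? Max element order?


|ℤ_3 × ℤ_13| = 3 × 13 = 39
Max element order = lcm(3,13) = 39
Cyclic? Yes (gcd=1)

|ℤ_3×ℤ_13| = 39, max element order = 39


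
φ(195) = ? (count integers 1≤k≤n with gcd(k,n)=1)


Factor n: 195 = 3 × 5 × 13
φ(n) = n · ∏(1 - 1/p) over distinct primes p | n
φ(195) = 195 · (1 - 1/3) · (1 - 1/5) · (1 - 1/13) = 96

φ(195) = 96


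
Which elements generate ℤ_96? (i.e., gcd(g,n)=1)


g generates ℤ_n iff gcd(g,n) = 1
Prime factors of 96: 2, 3
Generators are g ∈ {1,...,95} not divisible by any of these primes.
Generators: {1, 5, 7, 11, 13, 17, 19, 23, 25, 29, 31, 35, 37, 41, 43, 47, 49, 53, 55, 59, 61, 65, 67, 71, 73, 77, 79, 83, 85, 89, 91, 95}
Number of generators = φ(96) = 32

Generators of ℤ_96 = {1, 5, 7, 11, 13, 17, 19, 23, 25, 29, 31, 35, 37, 41, 43, 47, 49, 53, 55, 59, 61, 65, 67, 71, 73, 77, 79, 83, 85, 89, 91, 95}


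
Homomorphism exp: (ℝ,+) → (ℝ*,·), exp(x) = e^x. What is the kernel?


Kernel = preimage of identity
ker(exp) = {x ∈ ℝ | e^x = 1} = {0}

ker(exp) = {0}


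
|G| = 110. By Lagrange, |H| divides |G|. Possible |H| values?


Lagrange's theorem: |H| divides |G|
|G| = 110
Divisors of 110: 1, 2, 5, 10, 11, 22, 55, 110

Possible subgroup orders: {1, 2, 5, 10, 11, 22, 55, 110}


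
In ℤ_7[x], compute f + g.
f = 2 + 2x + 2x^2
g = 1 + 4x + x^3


Add coefficients mod 7:
x^0: 2 + 1 = 3 (mod 7)
x^1: 2 + 4 = 6 (mod 7)
x^2: 2 + 0 = 2 (mod 7)
x^3: 0 + 1 = 1 (mod 7)
Result: 3 + 6x + 2x^2 + x^3

f + g = 3 + 6x + 2x^2 + x^3


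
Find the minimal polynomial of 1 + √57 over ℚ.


Let α = 1 + √57. Then α - 1 = √57, so (α - 1)² = 57, giving α² - 2α - 56 = 0. Degree 2 and α ∉ ℚ, so this is the minimal polynomial.

Minimal polynomial: x² - 2x - 56


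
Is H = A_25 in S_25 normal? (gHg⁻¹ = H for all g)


H = A_25 in S_25
A_25 has index 2 in S_25, and every subgroup of index 2 is normal

Yes, normal subgroup


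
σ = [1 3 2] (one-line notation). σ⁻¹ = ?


To find σ⁻¹, swap domain and range:
σ(1) = 1 → σ⁻¹(1) = 1
σ(2) = 3 → σ⁻¹(3) = 2
σ(3) = 2 → σ⁻¹(2) = 3

σ⁻¹ = [1 3 2]


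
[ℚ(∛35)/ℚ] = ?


∛35 has minimal polynomial x³ - 35 (irreducible over ℚ since 35 is not a perfect cube)

[ℚ(∛35)/ℚ] = 3


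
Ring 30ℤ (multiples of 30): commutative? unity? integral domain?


30ℤ is a commutative ring under +,× but has no multiplicative identity (1 ∉ 30ℤ); it has no zero divisors, but without unity it is not an integral domain
Commutative: Yes
Integral domain: No
Has unity: No

30ℤ (multiples of 30): Commutative=Yes, Unity=No


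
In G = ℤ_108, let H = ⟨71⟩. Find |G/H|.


|⟨71⟩| = n / gcd(71, 108) = 108 / 1 = 108
H is normal (ℤ_108 is abelian).
|G/H| = |G| / |H| = 108 / 108 = 1

|G/H| = 1


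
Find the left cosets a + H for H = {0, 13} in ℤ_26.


H = {0, 13}, |H| = 2
Number of cosets = |G|/|H| = 26/2 = 13
0 + H = {0, 13}
1 + H = {1, 14}
2 + H = {2, 15}
3 + H = {3, 16}
4 + H = {4, 17}
5 + H = {5, 18}
6 + H = {6, 19}
7 + H = {7, 20}
8 + H = {8, 21}
9 + H = {9, 22}
10 + H = {10, 23}
11 + H = {11, 24}
12 + H = {12, 25}

Cosets: 0+H={0,13}; 1+H={1,14}; 2+H={2,15}; 3+H={3,16}; 4+H={4,17}; 5+H={5,18}; 6+H={6,19}; 7+H={7,20}; 8+H={8,21}; 9+H={9,22}; 10+H={10,23}; 11+H={11,24}; 12+H={12,25}


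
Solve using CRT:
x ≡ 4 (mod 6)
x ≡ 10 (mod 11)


m₁ = 6, m₂ = 11, gcd = 1, so CRT applies. M = m₁·m₂ = 66
Let M₁ = M/m₁ = 11, M₂ = M/m₂ = 6
Find y₁ ≡ M₁⁻¹ (mod m₁): 11⁻¹ ≡ 5 (mod 6)
Find y₂ ≡ M₂⁻¹ (mod m₂): 6⁻¹ ≡ 2 (mod 11)
x = a₁·M₁·y₁ + a₂·M₂·y₂ = 4·11·5 + 10·6·2 = 340
Reduce mod 66: x ≡ 10
Check: 10 mod 6 = 4 ✓, 10 mod 11 = 10 ✓

x ≡ 10 (mod 66)


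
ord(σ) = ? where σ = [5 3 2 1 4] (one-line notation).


Cycle decomposition: (1 5 4) (2 3)
Cycle lengths: 3, 2
Order = lcm(3, 2) = 6

ord(σ) = 6


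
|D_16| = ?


|D_n| = 2n (n rotations and n reflections)
|D_16| = 2×16 = 32

|D_16| = 32


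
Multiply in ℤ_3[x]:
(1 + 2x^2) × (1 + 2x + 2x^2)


Expand and collect like terms; reduce coefficients mod 3:
x^0: 1·1 = 1 ≡ 1 (mod 3)
x^1: 1·2 + 0·1 = 2 ≡ 2 (mod 3)
x^2: 1·2 + 0·2 + 2·1 = 4 ≡ 1 (mod 3)
x^3: 0·2 + 2·2 = 4 ≡ 1 (mod 3)
x^4: 2·2 = 4 ≡ 1 (mod 3)
Result: 1 + 2x + x^2 + x^3 + x^4

f · g = 1 + 2x + x^2 + x^3 + x^4


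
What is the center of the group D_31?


Z(G) = {g ∈ G | gx = xg for all x ∈ G}
For odd n, Z(D_n) = {e}: no nontrivial rotation commutes with all reflections

Z(D_31) = {e}


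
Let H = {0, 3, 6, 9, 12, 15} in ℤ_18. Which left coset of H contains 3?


3 + H = {3 + h (mod 18) : h ∈ H}
3+0=3, 3+3=6, 3+6=9, 3+9=12, 3+12=15, 3+15=0
3 + H = {0, 3, 6, 9, 12, 15} = 0 + H

3 + H = {0, 3, 6, 9, 12, 15}


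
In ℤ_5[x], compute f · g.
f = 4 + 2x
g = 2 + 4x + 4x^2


Expand and collect like terms; reduce coefficients mod 5:
x^0: 4·2 = 8 ≡ 3 (mod 5)
x^1: 4·4 + 2·2 = 20 ≡ 0 (mod 5)
x^2: 4·4 + 2·4 = 24 ≡ 4 (mod 5)
x^3: 2·4 = 8 ≡ 3 (mod 5)
Result: 3 + 4x^2 + 3x^3

f · g = 3 + 4x^2 + 3x^3


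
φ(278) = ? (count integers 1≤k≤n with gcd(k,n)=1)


Factor n: 278 = 2 × 139
φ(n) = n · ∏(1 - 1/p) over distinct primes p | n
φ(278) = 278 · (1 - 1/2) · (1 - 1/139) = 138

φ(278) = 138


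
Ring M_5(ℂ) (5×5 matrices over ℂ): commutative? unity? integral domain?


Matrix multiplication is non-commutative for n ≥ 2; the identity matrix I is the unity; singular matrices give zero divisors, so not an integral domain
Commutative: No
Integral domain: No
Has unity: Yes

M_5(ℂ) (5×5 matrices over ℂ): Commutative=No, Unity=Yes


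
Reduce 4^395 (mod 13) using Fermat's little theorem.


Fermat's little theorem: if p is prime and gcd(a,p)=1, then a^(p-1) ≡ 1 (mod p)
p = 13 is prime, gcd(4,13) = 1
Reduce exponent: 395 mod 12 = 11
So 4^395 ≡ 4^11 (mod 13)
4^11 mod 13 = 10

4^395 ≡ 10 (mod 13)


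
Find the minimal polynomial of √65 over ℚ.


√65 satisfies x² - 65 = 0, irreducible over ℚ since 65 is squarefree

Minimal polynomial: x² - 65


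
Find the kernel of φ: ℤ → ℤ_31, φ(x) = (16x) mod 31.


Kernel = preimage of identity
ker(φ) = {x ∈ ℤ : 16x ≡ 0 (mod 31)}. gcd(16,31) = 1, so 16x ≡ 0 (mod 31) ⟺ x ≡ 0 (mod 31/1 = 31). Hence ker(φ) = 31ℤ

ker(φ) = 31ℤ


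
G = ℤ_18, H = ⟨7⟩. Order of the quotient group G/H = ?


|⟨7⟩| = n / gcd(7, 18) = 18 / 1 = 18
H is normal (ℤ_18 is abelian).
|G/H| = |G| / |H| = 18 / 18 = 1

|G/H| = 1


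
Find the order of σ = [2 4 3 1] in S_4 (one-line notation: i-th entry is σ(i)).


Cycle decomposition: (1 2 4)
Cycle lengths: 3
Order = lcm(3) = 3

ord(σ) = 3


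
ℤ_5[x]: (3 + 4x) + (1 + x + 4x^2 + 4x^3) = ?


Add coefficients mod 5:
x^0: 3 + 1 = 4 (mod 5)
x^1: 4 + 1 = 0 (mod 5)
x^2: 0 + 4 = 4 (mod 5)
x^3: 0 + 4 = 4 (mod 5)
Result: 4 + 4x^2 + 4x^3

f + g = 4 + 4x^2 + 4x^3


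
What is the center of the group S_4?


Z(G) = {g ∈ G | gx = xg for all x ∈ G}
S_n is non-abelian for n ≥ 3; Z(S_4) is trivial

Z(S_4) = {e}


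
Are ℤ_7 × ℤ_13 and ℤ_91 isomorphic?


Comparing ℤ_7 × ℤ_13 and ℤ_91:
gcd(7,13) = 1, so ℤ_7 × ℤ_13 ≅ ℤ_91 (CRT)

Yes, ℤ_7 × ℤ_13 ≅ ℤ_91


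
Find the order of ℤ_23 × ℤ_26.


|A × B| = |A| · |B|
|ℤ_23 × ℤ_26| = 23 × 26 = 598

|ℤ_23 × ℤ_26| = 598


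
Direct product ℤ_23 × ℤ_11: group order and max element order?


|ℤ_23 × ℤ_11| = 23 × 11 = 253
Max element order = lcm(23,11) = 253
Cyclic? Yes (gcd=1)

|ℤ_23×ℤ_11| = 253, max element order = 253


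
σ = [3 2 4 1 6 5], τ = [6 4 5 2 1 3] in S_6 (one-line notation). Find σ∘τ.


σ∘τ: apply τ first, then σ
1 →τ 6 →σ 5
2 →τ 4 →σ 1
3 →τ 5 →σ 6
4 →τ 2 →σ 2
5 →τ 1 →σ 3
6 →τ 3 →σ 4

σ∘τ = [5 1 6 2 3 4]


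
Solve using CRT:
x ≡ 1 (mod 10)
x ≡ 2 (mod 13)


m₁ = 10, m₂ = 13, gcd = 1, so CRT applies. M = m₁·m₂ = 130
Let M₁ = M/m₁ = 13, M₂ = M/m₂ = 10
Find y₁ ≡ M₁⁻¹ (mod m₁): 13⁻¹ ≡ 7 (mod 10)
Find y₂ ≡ M₂⁻¹ (mod m₂): 10⁻¹ ≡ 4 (mod 13)
x = a₁·M₁·y₁ + a₂·M₂·y₂ = 1·13·7 + 2·10·4 = 171
Reduce mod 130: x ≡ 41
Check: 41 mod 10 = 1 ✓, 41 mod 13 = 2 ✓

x ≡ 41 (mod 130)


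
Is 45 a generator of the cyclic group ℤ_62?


g generates ℤ_n iff gcd(g, n) = 1
gcd(45, 62) = 1
Since gcd = 1, 45 is a generator.

Yes, 45 generates ℤ_62


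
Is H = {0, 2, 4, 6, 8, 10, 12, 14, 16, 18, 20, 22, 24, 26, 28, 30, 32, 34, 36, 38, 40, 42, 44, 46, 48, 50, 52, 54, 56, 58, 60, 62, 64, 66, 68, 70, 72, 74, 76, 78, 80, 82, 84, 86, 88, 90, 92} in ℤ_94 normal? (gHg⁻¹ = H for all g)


H = {0, 2, 4, 6, 8, 10, 12, 14, 16, 18, 20, 22, 24, 26, 28, 30, 32, 34, 36, 38, 40, 42, 44, 46, 48, 50, 52, 54, 56, 58, 60, 62, 64, 66, 68, 70, 72, 74, 76, 78, 80, 82, 84, 86, 88, 90, 92} in ℤ_94
ℤ_94 is abelian; every subgroup of an abelian group is normal

Yes, normal subgroup


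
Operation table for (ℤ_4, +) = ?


Elements: {0, 1, 2, 3}
Operation: addition mod 4
Entry (a, b) = (a + b) mod 4

Cayley table:
  | 0 | 1 | 2 | 3
0 | 0 | 1 | 2 | 3
1 | 1 | 2 | 3 | 0
2 | 2 | 3 | 0 | 1
3 | 3 | 0 | 1 | 2


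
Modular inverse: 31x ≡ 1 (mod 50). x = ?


Use the extended Euclidean algorithm to write 1 = 31·s + 50·t; then s mod 50 is the inverse.
Euclidean algorithm:
  31 = 0·50 + 31
  50 = 1·31 + 19
  31 = 1·19 + 12
  19 = 1·12 + 7
  12 = 1·7 + 5
  7 = 1·5 + 2
  5 = 2·2 + 1
  2 = 2·1 + 0
gcd(31,50) = 1
Back-substitution gives: 31·(21) + 50·(-13) = 1
So 31⁻¹ ≡ 21 ≡ 21 (mod 50)
Check: 31 × 21 = 651 ≡ 1 (mod 50) ✓

31⁻¹ ≡ 21 (mod 50)


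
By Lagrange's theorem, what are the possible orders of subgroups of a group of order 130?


Lagrange's theorem: |H| divides |G|
|G| = 130
Divisors of 130: 1, 2, 5, 10, 13, 26, 65, 130

Possible subgroup orders: {1, 2, 5, 10, 13, 26, 65, 130}


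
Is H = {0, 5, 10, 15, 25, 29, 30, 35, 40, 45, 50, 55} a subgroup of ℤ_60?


Subgroup test for H = {0, 5, 10, 15, 25, 29, 30, 35, 40, 45, 50, 55} in (ℤ_60, +):
(1) 0 ∈ H? Yes
(2) Closure: for all a,b ∈ H, (a+b) mod 60 ∈ H? No  [counterexample: 5 + 15 = 20 ∉ H]
(3) Inverses: for all a ∈ H, -a mod 60 ∈ H? No

No, H is not a subgroup of ℤ_60


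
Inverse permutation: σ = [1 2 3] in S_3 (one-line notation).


To find σ⁻¹, swap domain and range:
σ(1) = 1 → σ⁻¹(1) = 1
σ(2) = 2 → σ⁻¹(2) = 2
σ(3) = 3 → σ⁻¹(3) = 3

σ⁻¹ = [1 2 3]


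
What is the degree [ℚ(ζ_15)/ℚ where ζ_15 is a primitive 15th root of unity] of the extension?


[ℚ(ζ_n):ℚ] = deg Φ_n(x) = φ(n). Here φ(15) = 8

[ℚ(ζ_15)/ℚ where ζ_15 is a primitive 15th root of unity] = 8


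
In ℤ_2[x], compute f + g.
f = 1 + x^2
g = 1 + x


Add coefficients mod 2:
x^0: 1 + 1 = 0 (mod 2)
x^1: 0 + 1 = 1 (mod 2)
x^2: 1 + 0 = 1 (mod 2)
Result: x + x^2

f + g = x + x^2


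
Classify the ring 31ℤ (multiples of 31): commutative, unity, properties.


31ℤ is a commutative ring under +,× but has no multiplicative identity (1 ∉ 31ℤ); it has no zero divisors, but without unity it is not an integral domain
Commutative: Yes
Integral domain: No
Has unity: No

31ℤ (multiples of 31): Commutative=Yes, Unity=No


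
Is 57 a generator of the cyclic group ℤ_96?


g generates ℤ_n iff gcd(g, n) = 1
gcd(57, 96) = 3
Since gcd = 3 ≠ 1, ⟨57⟩ has order 32 < 96, so 57 is not a generator.

No, 57 does not generate ℤ_96


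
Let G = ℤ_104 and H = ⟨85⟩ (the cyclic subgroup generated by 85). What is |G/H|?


|⟨85⟩| = n / gcd(85, 104) = 104 / 1 = 104
H is normal (ℤ_104 is abelian).
|G/H| = |G| / |H| = 104 / 104 = 1

|G/H| = 1


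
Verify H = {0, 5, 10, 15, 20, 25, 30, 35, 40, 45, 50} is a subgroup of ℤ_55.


Subgroup test for H = {0, 5, 10, 15, 20, 25, 30, 35, 40, 45, 50} in (ℤ_55, +):
(1) 0 ∈ H? Yes
(2) Closure: for all a,b ∈ H, (a+b) mod 55 ∈ H? Yes
(3) Inverses: for all a ∈ H, -a mod 55 ∈ H? Yes

Yes, H is a subgroup of ℤ_55


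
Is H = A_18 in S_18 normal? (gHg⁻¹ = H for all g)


H = A_18 in S_18
A_18 has index 2 in S_18, and every subgroup of index 2 is normal

Yes, normal subgroup


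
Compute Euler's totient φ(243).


Factor n: 243 = 3^5
φ(n) = n · ∏(1 - 1/p) over distinct primes p | n
φ(243) = 243 · (1 - 1/3) = 162

φ(243) = 162


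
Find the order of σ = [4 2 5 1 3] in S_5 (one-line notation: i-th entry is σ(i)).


Cycle decomposition: (1 4) (3 5)
Cycle lengths: 2, 2
Order = lcm(2, 2) = 2

ord(σ) = 2


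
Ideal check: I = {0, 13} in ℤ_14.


Check ideal conditions for I = {0, 13} in ℤ_14:
(1) I is an additive subgroup? No
(2) For r ∈ ℤ_14 and a ∈ I: r·a ∈ I? No  [counterexample: r=2, a=13, r·a mod 14 = 12 ∉ I]

No, I is not an ideal of ℤ_14


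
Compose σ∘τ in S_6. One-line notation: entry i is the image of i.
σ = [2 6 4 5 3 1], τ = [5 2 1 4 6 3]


σ∘τ: apply τ first, then σ
1 →τ 5 →σ 3
2 →τ 2 →σ 6
3 →τ 1 →σ 2
4 →τ 4 →σ 5
5 →τ 6 →σ 1
6 →τ 3 →σ 4

σ∘τ = [3 6 2 5 1 4]


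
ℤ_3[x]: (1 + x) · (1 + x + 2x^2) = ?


Expand and collect like terms; reduce coefficients mod 3:
x^0: 1·1 = 1 ≡ 1 (mod 3)
x^1: 1·1 + 1·1 = 2 ≡ 2 (mod 3)
x^2: 1·2 + 1·1 = 3 ≡ 0 (mod 3)
x^3: 1·2 = 2 ≡ 2 (mod 3)
Result: 1 + 2x + 2x^3

f · g = 1 + 2x + 2x^3


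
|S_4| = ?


|S_n| = n! (number of permutations of n symbols)
|S_4| = 4! = 24

|S_4| = 24


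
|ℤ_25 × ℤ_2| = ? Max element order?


|ℤ_25 × ℤ_2| = 25 × 2 = 50
Max element order = lcm(25,2) = 50
Cyclic? Yes (gcd=1)

|ℤ_25×ℤ_2| = 50, max element order = 50


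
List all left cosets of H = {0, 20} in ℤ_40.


H = {0, 20}, |H| = 2
Number of cosets = |G|/|H| = 40/2 = 20
0 + H = {0, 20}
1 + H = {1, 21}
2 + H = {2, 22}
3 + H = {3, 23}
4 + H = {4, 24}
5 + H = {5, 25}
6 + H = {6, 26}
7 + H = {7, 27}
8 + H = {8, 28}
9 + H = {9, 29}
10 + H = {10, 30}
11 + H = {11, 31}
12 + H = {12, 32}
13 + H = {13, 33}
14 + H = {14, 34}
15 + H = {15, 35}
16 + H = {16, 36}
17 + H = {17, 37}
18 + H = {18, 38}
19 + H = {19, 39}

Cosets: 0+H={0,20}; 1+H={1,21}; 2+H={2,22}; 3+H={3,23}; 4+H={4,24}; 5+H={5,25}; 6+H={6,26}; 7+H={7,27}; 8+H={8,28}; 9+H={9,29}; 10+H={10,30}; 11+H={11,31}; 12+H={12,32}; 13+H={13,33}; 14+H={14,34}; 15+H={15,35}; 16+H={16,36}; 17+H={17,37}; 18+H={18,38}; 19+H={19,39}


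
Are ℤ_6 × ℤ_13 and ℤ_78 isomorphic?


Comparing ℤ_6 × ℤ_13 and ℤ_78:
gcd(6,13) = 1, so ℤ_6 × ℤ_13 ≅ ℤ_78 (CRT)

Yes, ℤ_6 × ℤ_13 ≅ ℤ_78


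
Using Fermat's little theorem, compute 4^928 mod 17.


Fermat's little theorem: if p is prime and gcd(a,p)=1, then a^(p-1) ≡ 1 (mod p)
p = 17 is prime, gcd(4,17) = 1
Reduce exponent: 928 mod 16 = 0
So 4^928 ≡ 4^0 (mod 17)
4^0 = 1

4^928 ≡ 1 (mod 17)


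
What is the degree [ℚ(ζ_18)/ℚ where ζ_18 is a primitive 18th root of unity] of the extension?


[ℚ(ζ_n):ℚ] = deg Φ_n(x) = φ(n). Here φ(18) = 6

[ℚ(ζ_18)/ℚ where ζ_18 is a primitive 18th root of unity] = 6


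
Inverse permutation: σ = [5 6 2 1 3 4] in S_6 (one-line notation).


To find σ⁻¹, swap domain and range:
σ(1) = 5 → σ⁻¹(5) = 1
σ(2) = 6 → σ⁻¹(6) = 2
σ(3) = 2 → σ⁻¹(2) = 3
σ(4) = 1 → σ⁻¹(1) = 4
σ(5) = 3 → σ⁻¹(3) = 5
σ(6) = 4 → σ⁻¹(4) = 6

σ⁻¹ = [4 3 5 6 1 2]


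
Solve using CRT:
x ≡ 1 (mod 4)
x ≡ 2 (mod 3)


m₁ = 4, m₂ = 3, gcd = 1, so CRT applies. M = m₁·m₂ = 12
Let M₁ = M/m₁ = 3, M₂ = M/m₂ = 4
Find y₁ ≡ M₁⁻¹ (mod m₁): 3⁻¹ ≡ 3 (mod 4)
Find y₂ ≡ M₂⁻¹ (mod m₂): 4⁻¹ ≡ 1 (mod 3)
x = a₁·M₁·y₁ + a₂·M₂·y₂ = 1·3·3 + 2·4·1 = 17
Reduce mod 12: x ≡ 5
Check: 5 mod 4 = 1 ✓, 5 mod 3 = 2 ✓

x ≡ 5 (mod 12)


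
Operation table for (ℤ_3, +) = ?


Elements: {0, 1, 2}
Operation: addition mod 3
Entry (a, b) = (a + b) mod 3

Cayley table:
  | 0 | 1 | 2
0 | 0 | 1 | 2
1 | 1 | 2 | 0
2 | 2 | 0 | 1


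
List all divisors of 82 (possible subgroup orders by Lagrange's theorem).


Lagrange's theorem: |H| divides |G|
|G| = 82
Divisors of 82: 1, 2, 41, 82

Possible subgroup orders: {1, 2, 41, 82}


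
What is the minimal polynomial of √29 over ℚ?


√29 satisfies x² - 29 = 0, irreducible over ℚ since 29 is squarefree

Minimal polynomial: x² - 29


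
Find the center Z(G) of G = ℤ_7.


Z(G) = {g ∈ G | gx = xg for all x ∈ G}
ℤ_7 is abelian, so Z(G) = G

Z(ℤ_7) = ℤ_7


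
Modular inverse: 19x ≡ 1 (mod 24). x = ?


Use the extended Euclidean algorithm to write 1 = 19·s + 24·t; then s mod 24 is the inverse.
Euclidean algorithm:
  19 = 0·24 + 19
  24 = 1·19 + 5
  19 = 3·5 + 4
  5 = 1·4 + 1
  4 = 4·1 + 0
gcd(19,24) = 1
Back-substitution gives: 19·(-5) + 24·(4) = 1
So 19⁻¹ ≡ -5 ≡ 19 (mod 24)
Check: 19 × 19 = 361 ≡ 1 (mod 24) ✓

19⁻¹ ≡ 19 (mod 24)


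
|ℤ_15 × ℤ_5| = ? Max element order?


|ℤ_15 × ℤ_5| = 15 × 5 = 75
Max element order = lcm(15,5) = 15
Cyclic? No (gcd=5)

|ℤ_15×ℤ_5| = 75, max element order = 15


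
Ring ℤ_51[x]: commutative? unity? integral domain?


ℤ_51 has zero divisors (3·17 ≡ 0), and these lift to constant zero divisors in ℤ_51[x]; so not an integral domain
Commutative: Yes
Integral domain: No
Has unity: Yes

ℤ_51[x]: Commutative=Yes, Unity=Yes


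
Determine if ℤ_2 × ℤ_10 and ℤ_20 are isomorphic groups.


Comparing ℤ_2 × ℤ_10 and ℤ_20:
gcd(2,10) = 2 ≠ 1. Max element order in ℤ_2×ℤ_10 is lcm(2,10) = 10 < 20, so it has no element of order 20

No, ℤ_2 × ℤ_10 ≇ ℤ_20


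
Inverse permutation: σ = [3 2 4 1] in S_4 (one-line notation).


To find σ⁻¹, swap domain and range:
σ(1) = 3 → σ⁻¹(3) = 1
σ(2) = 2 → σ⁻¹(2) = 2
σ(3) = 4 → σ⁻¹(4) = 3
σ(4) = 1 → σ⁻¹(1) = 4

σ⁻¹ = [4 2 1 3]


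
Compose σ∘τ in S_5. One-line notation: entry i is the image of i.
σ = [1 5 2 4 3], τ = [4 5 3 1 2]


σ∘τ: apply τ first, then σ
1 →τ 4 →σ 4
2 →τ 5 →σ 3
3 →τ 3 →σ 2
4 →τ 1 →σ 1
5 →τ 2 →σ 5

σ∘τ = [4 3 2 1 5]


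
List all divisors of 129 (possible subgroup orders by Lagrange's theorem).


Lagrange's theorem: |H| divides |G|
|G| = 129
Divisors of 129: 1, 3, 43, 129

Possible subgroup orders: {1, 3, 43, 129}


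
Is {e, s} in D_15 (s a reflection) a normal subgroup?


H = {e, s} in D_15 (s a reflection)
r·s·r⁻¹ = sr⁻² ≠ s for n ≥ 3, so {e, s} is not closed under conjugation

No, not a normal subgroup


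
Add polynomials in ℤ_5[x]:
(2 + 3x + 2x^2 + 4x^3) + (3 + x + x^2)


Add coefficients mod 5:
x^0: 2 + 3 = 0 (mod 5)
x^1: 3 + 1 = 4 (mod 5)
x^2: 2 + 1 = 3 (mod 5)
x^3: 4 + 0 = 4 (mod 5)
Result: 4x + 3x^2 + 4x^3

f + g = 4x + 3x^2 + 4x^3


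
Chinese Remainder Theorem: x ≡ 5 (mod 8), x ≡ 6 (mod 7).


m₁ = 8, m₂ = 7, gcd = 1, so CRT applies. M = m₁·m₂ = 56
Let M₁ = M/m₁ = 7, M₂ = M/m₂ = 8
Find y₁ ≡ M₁⁻¹ (mod m₁): 7⁻¹ ≡ 7 (mod 8)
Find y₂ ≡ M₂⁻¹ (mod m₂): 8⁻¹ ≡ 1 (mod 7)
x = a₁·M₁·y₁ + a₂·M₂·y₂ = 5·7·7 + 6·8·1 = 293
Reduce mod 56: x ≡ 13
Check: 13 mod 8 = 5 ✓, 13 mod 7 = 6 ✓

x ≡ 13 (mod 56)


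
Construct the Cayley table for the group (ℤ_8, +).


Elements: {0, 1, 2, 3, 4, 5, 6, 7}
Operation: addition mod 8
Entry (a, b) = (a + b) mod 8

Cayley table:
  | 0 | 1 | 2 | 3 | 4 | 5 | 6 | 7
0 | 0 | 1 | 2 | 3 | 4 | 5 | 6 | 7
1 | 1 | 2 | 3 | 4 | 5 | 6 | 7 | 0
2 | 2 | 3 | 4 | 5 | 6 | 7 | 0 | 1
3 | 3 | 4 | 5 | 6 | 7 | 0 | 1 | 2
4 | 4 | 5 | 6 | 7 | 0 | 1 | 2 | 3
5 | 5 | 6 | 7 | 0 | 1 | 2 | 3 | 4
6 | 6 | 7 | 0 | 1 | 2 | 3 | 4 | 5
7 | 7 | 0 | 1 | 2 | 3 | 4 | 5 | 6


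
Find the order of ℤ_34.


ℤ_n has n elements.

|ℤ_34| = 34


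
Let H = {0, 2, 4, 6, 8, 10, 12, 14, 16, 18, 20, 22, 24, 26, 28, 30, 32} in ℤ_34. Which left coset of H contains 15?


15 + H = {15 + h (mod 34) : h ∈ H}
15+0=15, 15+2=17, 15+4=19, 15+6=21, 15+8=23, 15+10=25, 15+12=27, 15+14=29, 15+16=31, 15+18=33, 15+20=1, 15+22=3, 15+24=5, 15+26=7, 15+28=9, 15+30=11, 15+32=13
15 + H = {1, 3, 5, 7, 9, 11, 13, 15, 17, 19, 21, 23, 25, 27, 29, 31, 33} = 1 + H

15 + H = {1, 3, 5, 7, 9, 11, 13, 15, 17, 19, 21, 23, 25, 27, 29, 31, 33}


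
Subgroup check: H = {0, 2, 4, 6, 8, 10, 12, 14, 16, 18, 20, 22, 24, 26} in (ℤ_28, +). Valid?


Subgroup test for H = {0, 2, 4, 6, 8, 10, 12, 14, 16, 18, 20, 22, 24, 26} in (ℤ_28, +):
(1) 0 ∈ H? Yes
(2) Closure: for all a,b ∈ H, (a+b) mod 28 ∈ H? Yes
(3) Inverses: for all a ∈ H, -a mod 28 ∈ H? Yes

Yes, H is a subgroup of ℤ_28


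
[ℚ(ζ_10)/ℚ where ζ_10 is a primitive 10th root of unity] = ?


[ℚ(ζ_n):ℚ] = deg Φ_n(x) = φ(n). Here φ(10) = 4

[ℚ(ζ_10)/ℚ where ζ_10 is a primitive 10th root of unity] = 4


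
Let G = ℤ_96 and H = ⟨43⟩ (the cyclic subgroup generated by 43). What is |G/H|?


|⟨43⟩| = n / gcd(43, 96) = 96 / 1 = 96
H is normal (ℤ_96 is abelian).
|G/H| = |G| / |H| = 96 / 96 = 1

|G/H| = 1


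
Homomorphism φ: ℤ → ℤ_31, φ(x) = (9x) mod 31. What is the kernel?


Kernel = preimage of identity
ker(φ) = {x ∈ ℤ : 9x ≡ 0 (mod 31)}. gcd(9,31) = 1, so 9x ≡ 0 (mod 31) ⟺ x ≡ 0 (mod 31/1 = 31). Hence ker(φ) = 31ℤ

ker(φ) = 31ℤ


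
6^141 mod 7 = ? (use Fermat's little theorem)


Fermat's little theorem: if p is prime and gcd(a,p)=1, then a^(p-1) ≡ 1 (mod p)
p = 7 is prime, gcd(6,7) = 1
Reduce exponent: 141 mod 6 = 3
So 6^141 ≡ 6^3 (mod 7)
6^3 mod 7 = 6

6^141 ≡ 6 (mod 7)


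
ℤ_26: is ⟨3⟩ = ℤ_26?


g generates ℤ_n iff gcd(g, n) = 1
gcd(3, 26) = 1
Since gcd = 1, 3 is a generator.

Yes, 3 generates ℤ_26


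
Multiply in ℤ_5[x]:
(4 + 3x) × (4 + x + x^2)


Expand and collect like terms; reduce coefficients mod 5:
x^0: 4·4 = 16 ≡ 1 (mod 5)
x^1: 4·1 + 3·4 = 16 ≡ 1 (mod 5)
x^2: 4·1 + 3·1 = 7 ≡ 2 (mod 5)
x^3: 3·1 = 3 ≡ 3 (mod 5)
Result: 1 + x + 2x^2 + 3x^3

f · g = 1 + x + 2x^2 + 3x^3


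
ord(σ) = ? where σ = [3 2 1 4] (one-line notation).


Cycle decomposition: (1 3)
Cycle lengths: 2
Order = lcm(2) = 2

ord(σ) = 2


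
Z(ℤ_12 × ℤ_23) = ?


Z(G) = {g ∈ G | gx = xg for all x ∈ G}
Direct product of abelian groups is abelian, so Z(G) = G

Z(ℤ_12 × ℤ_23) = ℤ_12 × ℤ_23


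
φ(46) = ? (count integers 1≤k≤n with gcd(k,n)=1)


Factor n: 46 = 2 × 23
φ(n) = n · ∏(1 - 1/p) over distinct primes p | n
φ(46) = 46 · (1 - 1/2) · (1 - 1/23) = 22

φ(46) = 22


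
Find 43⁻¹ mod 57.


Use the extended Euclidean algorithm to write 1 = 43·s + 57·t; then s mod 57 is the inverse.
Euclidean algorithm:
  43 = 0·57 + 43
  57 = 1·43 + 14
  43 = 3·14 + 1
  14 = 14·1 + 0
gcd(43,57) = 1
Back-substitution gives: 43·(4) + 57·(-3) = 1
So 43⁻¹ ≡ 4 ≡ 4 (mod 57)
Check: 43 × 4 = 172 ≡ 1 (mod 57) ✓

43⁻¹ ≡ 4 (mod 57)


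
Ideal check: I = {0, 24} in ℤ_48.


Check ideal conditions for I = {0, 24} in ℤ_48:
(1) I is an additive subgroup? Yes
(2) For r ∈ ℤ_48 and a ∈ I: r·a ∈ I? Yes

Yes, I is an ideal of ℤ_48


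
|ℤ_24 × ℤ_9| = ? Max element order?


|ℤ_24 × ℤ_9| = 24 × 9 = 216
Max element order = lcm(24,9) = 72
Cyclic? No (gcd=3)

|ℤ_24×ℤ_9| = 216, max element order = 72


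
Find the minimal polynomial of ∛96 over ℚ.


∛96 satisfies x³ - 96 = 0, irreducible over ℚ (no rational root; 96 is not a perfect cube)

Minimal polynomial: x³ - 96


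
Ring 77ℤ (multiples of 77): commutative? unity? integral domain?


77ℤ is a commutative ring under +,× but has no multiplicative identity (1 ∉ 77ℤ); it has no zero divisors, but without unity it is not an integral domain
Commutative: Yes
Integral domain: No
Has unity: No

77ℤ (multiples of 77): Commutative=Yes, Unity=No


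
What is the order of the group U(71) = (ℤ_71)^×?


U(n) is the group of units mod n; |U(n)| = φ(n)
|U(71)| = φ(71) = 70

|U(71) = (ℤ_71)^×| = 70


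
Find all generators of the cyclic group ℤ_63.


g generates ℤ_n iff gcd(g,n) = 1
Prime factors of 63: 3, 7
Generators are g ∈ {1,...,62} not divisible by any of these primes.
Generators: {1, 2, 4, 5, 8, 10, 11, 13, 16, 17, 19, 20, 22, 23, 25, 26, 29, 31, 32, 34, 37, 38, 40, 41, 43, 44, 46, 47, 50, 52, 53, 55, 58, 59, 61, 62}
Number of generators = φ(63) = 36

Generators of ℤ_63 = {1, 2, 4, 5, 8, 10, 11, 13, 16, 17, 19, 20, 22, 23, 25, 26, 29, 31, 32, 34, 37, 38, 40, 41, 43, 44, 46, 47, 50, 52, 53, 55, 58, 59, 61, 62}


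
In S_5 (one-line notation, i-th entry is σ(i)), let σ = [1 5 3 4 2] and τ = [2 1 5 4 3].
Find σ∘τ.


σ∘τ: apply τ first, then σ
1 →τ 2 →σ 5
2 →τ 1 →σ 1
3 →τ 5 →σ 2
4 →τ 4 →σ 4
5 →τ 3 →σ 3

σ∘τ = [5 1 2 4 3]


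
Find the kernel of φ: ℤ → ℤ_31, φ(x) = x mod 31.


Kernel = preimage of identity
ker(φ) = {x ∈ ℤ : x ≡ 0 (mod 31)} = 31ℤ = {0, ±31, ±62, ...}

ker(φ) = 31ℤ


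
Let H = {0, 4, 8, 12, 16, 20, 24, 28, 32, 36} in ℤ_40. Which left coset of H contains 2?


2 + H = {2 + h (mod 40) : h ∈ H}
2+0=2, 2+4=6, 2+8=10, 2+12=14, 2+16=18, 2+20=22, 2+24=26, 2+28=30, 2+32=34, 2+36=38

2 + H = {2, 6, 10, 14, 18, 22, 26, 30, 34, 38}


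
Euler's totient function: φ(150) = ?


Factor n: 150 = 2 × 3 × 5^2
φ(n) = n · ∏(1 - 1/p) over distinct primes p | n
φ(150) = 150 · (1 - 1/2) · (1 - 1/3) · (1 - 1/5) = 40

φ(150) = 40


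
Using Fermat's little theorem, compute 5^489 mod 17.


Fermat's little theorem: if p is prime and gcd(a,p)=1, then a^(p-1) ≡ 1 (mod p)
p = 17 is prime, gcd(5,17) = 1
Reduce exponent: 489 mod 16 = 9
So 5^489 ≡ 5^9 (mod 17)
5^9 mod 17 = 12

5^489 ≡ 12 (mod 17)


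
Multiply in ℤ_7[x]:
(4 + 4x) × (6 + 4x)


Expand and collect like terms; reduce coefficients mod 7:
x^0: 4·6 = 24 ≡ 3 (mod 7)
x^1: 4·4 + 4·6 = 40 ≡ 5 (mod 7)
x^2: 4·4 = 16 ≡ 2 (mod 7)
Result: 3 + 5x + 2x^2

f · g = 3 + 5x + 2x^2


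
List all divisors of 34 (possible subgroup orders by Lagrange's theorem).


Lagrange's theorem: |H| divides |G|
|G| = 34
Divisors of 34: 1, 2, 17, 34

Possible subgroup orders: {1, 2, 17, 34}


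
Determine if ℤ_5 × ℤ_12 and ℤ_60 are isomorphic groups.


Comparing ℤ_5 × ℤ_12 and ℤ_60:
gcd(5,12) = 1, so ℤ_5 × ℤ_12 ≅ ℤ_60 (CRT)

Yes, ℤ_5 × ℤ_12 ≅ ℤ_60


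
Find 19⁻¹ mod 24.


Use the extended Euclidean algorithm to write 1 = 19·s + 24·t; then s mod 24 is the inverse.
Euclidean algorithm:
  19 = 0·24 + 19
  24 = 1·19 + 5
  19 = 3·5 + 4
  5 = 1·4 + 1
  4 = 4·1 + 0
gcd(19,24) = 1
Back-substitution gives: 19·(-5) + 24·(4) = 1
So 19⁻¹ ≡ -5 ≡ 19 (mod 24)
Check: 19 × 19 = 361 ≡ 1 (mod 24) ✓

19⁻¹ ≡ 19 (mod 24)


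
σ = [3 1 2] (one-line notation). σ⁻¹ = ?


To find σ⁻¹, swap domain and range:
σ(1) = 3 → σ⁻¹(3) = 1
σ(2) = 1 → σ⁻¹(1) = 2
σ(3) = 2 → σ⁻¹(2) = 3

σ⁻¹ = [2 3 1]


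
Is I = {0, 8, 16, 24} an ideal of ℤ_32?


Check ideal conditions for I = {0, 8, 16, 24} in ℤ_32:
(1) I is an additive subgroup? Yes
(2) For r ∈ ℤ_32 and a ∈ I: r·a ∈ I? Yes

Yes, I is an ideal of ℤ_32


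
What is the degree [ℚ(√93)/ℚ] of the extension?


√93 has minimal polynomial x² - 93 (irreducible over ℚ since 93 is squarefree)

[ℚ(√93)/ℚ] = 2


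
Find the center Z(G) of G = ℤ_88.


Z(G) = {g ∈ G | gx = xg for all x ∈ G}
ℤ_88 is abelian, so Z(G) = G

Z(ℤ_88) = ℤ_88


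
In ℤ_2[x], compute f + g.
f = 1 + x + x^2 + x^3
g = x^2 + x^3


Add coefficients mod 2:
x^0: 1 + 0 = 1 (mod 2)
x^1: 1 + 0 = 1 (mod 2)
x^2: 1 + 1 = 0 (mod 2)
x^3: 1 + 1 = 0 (mod 2)
Result: 1 + x

f + g = 1 + x


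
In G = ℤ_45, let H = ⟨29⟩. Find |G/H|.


|⟨29⟩| = n / gcd(29, 45) = 45 / 1 = 45
H is normal (ℤ_45 is abelian).
|G/H| = |G| / |H| = 45 / 45 = 1

|G/H| = 1


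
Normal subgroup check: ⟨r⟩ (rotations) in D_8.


H = ⟨r⟩ (rotations) in D_8
The rotation subgroup ⟨r⟩ has index 2 in D_8, so it is normal

Yes, normal subgroup


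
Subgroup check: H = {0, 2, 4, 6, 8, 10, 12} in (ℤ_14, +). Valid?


Subgroup test for H = {0, 2, 4, 6, 8, 10, 12} in (ℤ_14, +):
(1) 0 ∈ H? Yes
(2) Closure: for all a,b ∈ H, (a+b) mod 14 ∈ H? Yes
(3) Inverses: for all a ∈ H, -a mod 14 ∈ H? Yes

Yes, H is a subgroup of ℤ_14


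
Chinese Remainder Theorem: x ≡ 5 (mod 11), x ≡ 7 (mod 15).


m₁ = 11, m₂ = 15, gcd = 1, so CRT applies. M = m₁·m₂ = 165
Let M₁ = M/m₁ = 15, M₂ = M/m₂ = 11
Find y₁ ≡ M₁⁻¹ (mod m₁): 15⁻¹ ≡ 3 (mod 11)
Find y₂ ≡ M₂⁻¹ (mod m₂): 11⁻¹ ≡ 11 (mod 15)
x = a₁·M₁·y₁ + a₂·M₂·y₂ = 5·15·3 + 7·11·11 = 1072
Reduce mod 165: x ≡ 82
Check: 82 mod 11 = 5 ✓, 82 mod 15 = 7 ✓

x ≡ 82 (mod 165)


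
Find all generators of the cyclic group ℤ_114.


g generates ℤ_n iff gcd(g,n) = 1
Prime factors of 114: 2, 3, 19
Generators are g ∈ {1,...,113} not divisible by any of these primes.
Generators: {1, 5, 7, 11, 13, 17, 23, 25, 29, 31, 35, 37, 41, 43, 47, 49, 53, 55, 59, 61, 65, 67, 71, 73, 77, 79, 83, 85, 89, 91, 97, 101, 103, 107, 109, 113}
Number of generators = φ(114) = 36

Generators of ℤ_114 = {1, 5, 7, 11, 13, 17, 23, 25, 29, 31, 35, 37, 41, 43, 47, 49, 53, 55, 59, 61, 65, 67, 71, 73, 77, 79, 83, 85, 89, 91, 97, 101, 103, 107, 109, 113}


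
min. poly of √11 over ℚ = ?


√11 satisfies x² - 11 = 0, irreducible over ℚ since 11 is squarefree

Minimal polynomial: x² - 11


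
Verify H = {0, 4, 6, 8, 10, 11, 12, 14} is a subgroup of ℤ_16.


Subgroup test for H = {0, 4, 6, 8, 10, 11, 12, 14} in (ℤ_16, +):
(1) 0 ∈ H? Yes
(2) Closure: for all a,b ∈ H, (a+b) mod 16 ∈ H? No  [counterexample: 4 + 11 = 15 ∉ H]
(3) Inverses: for all a ∈ H, -a mod 16 ∈ H? No

No, H is not a subgroup of ℤ_16


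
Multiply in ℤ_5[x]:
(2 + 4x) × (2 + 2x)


Expand and collect like terms; reduce coefficients mod 5:
x^0: 2·2 = 4 ≡ 4 (mod 5)
x^1: 2·2 + 4·2 = 12 ≡ 2 (mod 5)
x^2: 4·2 = 8 ≡ 3 (mod 5)
Result: 4 + 2x + 3x^2

f · g = 4 + 2x + 3x^2


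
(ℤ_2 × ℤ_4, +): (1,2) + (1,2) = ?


Operation: componentwise addition mod (2, 4)
(1,2) + (1,2) = ((a₁+b₁) mod 2, (a₂+b₂) mod 4) with a = (1,2), b = (1,2)

(1,2) + (1,2) = (0,0)


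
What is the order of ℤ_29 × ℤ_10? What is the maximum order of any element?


|ℤ_29 × ℤ_10| = 29 × 10 = 290
Max element order = lcm(29,10) = 290
Cyclic? Yes (gcd=1)

|ℤ_29×ℤ_10| = 290, max element order = 290


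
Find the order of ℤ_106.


ℤ_n has n elements.

|ℤ_106| = 106


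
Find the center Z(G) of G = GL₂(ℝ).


Z(G) = {g ∈ G | gx = xg for all x ∈ G}
Only scalar multiples of the identity commute with all invertible matrices

Z(GL₂(ℝ)) = {aI : a ∈ ℝ, a ≠ 0}


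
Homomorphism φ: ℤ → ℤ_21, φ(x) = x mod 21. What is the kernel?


Kernel = preimage of identity
ker(φ) = {x ∈ ℤ : x ≡ 0 (mod 21)} = 21ℤ = {0, ±21, ±42, ...}

ker(φ) = 21ℤ


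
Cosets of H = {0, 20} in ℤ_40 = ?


H = {0, 20}, |H| = 2
Number of cosets = |G|/|H| = 40/2 = 20
0 + H = {0, 20}
1 + H = {1, 21}
2 + H = {2, 22}
3 + H = {3, 23}
4 + H = {4, 24}
5 + H = {5, 25}
6 + H = {6, 26}
7 + H = {7, 27}
8 + H = {8, 28}
9 + H = {9, 29}
10 + H = {10, 30}
11 + H = {11, 31}
12 + H = {12, 32}
13 + H = {13, 33}
14 + H = {14, 34}
15 + H = {15, 35}
16 + H = {16, 36}
17 + H = {17, 37}
18 + H = {18, 38}
19 + H = {19, 39}

Cosets: 0+H={0,20}; 1+H={1,21}; 2+H={2,22}; 3+H={3,23}; 4+H={4,24}; 5+H={5,25}; 6+H={6,26}; 7+H={7,27}; 8+H={8,28}; 9+H={9,29}; 10+H={10,30}; 11+H={11,31}; 12+H={12,32}; 13+H={13,33}; 14+H={14,34}; 15+H={15,35}; 16+H={16,36}; 17+H={17,37}; 18+H={18,38}; 19+H={19,39}


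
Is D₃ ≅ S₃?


Comparing D₃ and S₃:
Both are the unique non-abelian group of order 6

Yes, D₃ ≅ S₃


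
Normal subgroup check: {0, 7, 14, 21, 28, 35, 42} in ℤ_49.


H = {0, 7, 14, 21, 28, 35, 42} in ℤ_49
ℤ_49 is abelian; every subgroup of an abelian group is normal

Yes, normal subgroup


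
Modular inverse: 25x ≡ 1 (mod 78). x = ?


Use the extended Euclidean algorithm to write 1 = 25·s + 78·t; then s mod 78 is the inverse.
Euclidean algorithm:
  25 = 0·78 + 25
  78 = 3·25 + 3
  25 = 8·3 + 1
  3 = 3·1 + 0
gcd(25,78) = 1
Back-substitution gives: 25·(25) + 78·(-8) = 1
So 25⁻¹ ≡ 25 ≡ 25 (mod 78)
Check: 25 × 25 = 625 ≡ 1 (mod 78) ✓

25⁻¹ ≡ 25 (mod 78)


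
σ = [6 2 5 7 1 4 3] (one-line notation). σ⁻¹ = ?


To find σ⁻¹, swap domain and range:
σ(1) = 6 → σ⁻¹(6) = 1
σ(2) = 2 → σ⁻¹(2) = 2
σ(3) = 5 → σ⁻¹(5) = 3
σ(4) = 7 → σ⁻¹(7) = 4
σ(5) = 1 → σ⁻¹(1) = 5
σ(6) = 4 → σ⁻¹(4) = 6
σ(7) = 3 → σ⁻¹(3) = 7

σ⁻¹ = [5 2 7 6 3 1 4]


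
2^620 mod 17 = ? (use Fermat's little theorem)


Fermat's little theorem: if p is prime and gcd(a,p)=1, then a^(p-1) ≡ 1 (mod p)
p = 17 is prime, gcd(2,17) = 1
Reduce exponent: 620 mod 16 = 12
So 2^620 ≡ 2^12 (mod 17)
2^12 mod 17 = 16

2^620 ≡ 16 (mod 17)


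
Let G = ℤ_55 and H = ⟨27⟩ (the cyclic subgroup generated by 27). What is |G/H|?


|⟨27⟩| = n / gcd(27, 55) = 55 / 1 = 55
H is normal (ℤ_55 is abelian).
|G/H| = |G| / |H| = 55 / 55 = 1

|G/H| = 1


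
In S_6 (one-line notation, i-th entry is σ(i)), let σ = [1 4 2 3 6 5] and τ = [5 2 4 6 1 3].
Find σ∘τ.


σ∘τ: apply τ first, then σ
1 →τ 5 →σ 6
2 →τ 2 →σ 4
3 →τ 4 →σ 3
4 →τ 6 →σ 5
5 →τ 1 →σ 1
6 →τ 3 →σ 2

σ∘τ = [6 4 3 5 1 2]


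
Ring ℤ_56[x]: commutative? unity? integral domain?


ℤ_56 has zero divisors (2·28 ≡ 0), and these lift to constant zero divisors in ℤ_56[x]; so not an integral domain
Commutative: Yes
Integral domain: No
Has unity: Yes

ℤ_56[x]: Commutative=Yes, Unity=Yes


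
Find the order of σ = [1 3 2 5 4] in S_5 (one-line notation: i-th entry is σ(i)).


Cycle decomposition: (2 3) (4 5)
Cycle lengths: 2, 2
Order = lcm(2, 2) = 2

ord(σ) = 2


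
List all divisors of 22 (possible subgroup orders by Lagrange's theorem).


Lagrange's theorem: |H| divides |G|
|G| = 22
Divisors of 22: 1, 2, 11, 22

Possible subgroup orders: {1, 2, 11, 22}


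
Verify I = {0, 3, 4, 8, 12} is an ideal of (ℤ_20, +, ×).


Check ideal conditions for I = {0, 3, 4, 8, 12} in ℤ_20:
(1) I is an additive subgroup? No
(2) For r ∈ ℤ_20 and a ∈ I: r·a ∈ I? No  [counterexample: r=2, a=3, r·a mod 20 = 6 ∉ I]

No, I is not an ideal of ℤ_20


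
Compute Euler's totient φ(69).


Factor n: 69 = 3 × 23
φ(n) = n · ∏(1 - 1/p) over distinct primes p | n
φ(69) = 69 · (1 - 1/3) · (1 - 1/23) = 44

φ(69) = 44


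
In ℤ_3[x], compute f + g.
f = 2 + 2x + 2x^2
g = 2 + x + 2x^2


Add coefficients mod 3:
x^0: 2 + 2 = 1 (mod 3)
x^1: 2 + 1 = 0 (mod 3)
x^2: 2 + 2 = 1 (mod 3)
Result: 1 + x^2

f + g = 1 + x^2


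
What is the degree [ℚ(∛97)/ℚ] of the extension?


∛97 has minimal polynomial x³ - 97 (irreducible over ℚ since 97 is not a perfect cube)

[ℚ(∛97)/ℚ] = 3


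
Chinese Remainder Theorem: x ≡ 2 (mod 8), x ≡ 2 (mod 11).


m₁ = 8, m₂ = 11, gcd = 1, so CRT applies. M = m₁·m₂ = 88
Let M₁ = M/m₁ = 11, M₂ = M/m₂ = 8
Find y₁ ≡ M₁⁻¹ (mod m₁): 11⁻¹ ≡ 3 (mod 8)
Find y₂ ≡ M₂⁻¹ (mod m₂): 8⁻¹ ≡ 7 (mod 11)
x = a₁·M₁·y₁ + a₂·M₂·y₂ = 2·11·3 + 2·8·7 = 178
Reduce mod 88: x ≡ 2
Check: 2 mod 8 = 2 ✓, 2 mod 11 = 2 ✓

x ≡ 2 (mod 88)


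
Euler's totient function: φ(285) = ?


Factor n: 285 = 3 × 5 × 19
φ(n) = n · ∏(1 - 1/p) over distinct primes p | n
φ(285) = 285 · (1 - 1/3) · (1 - 1/5) · (1 - 1/19) = 144

φ(285) = 144


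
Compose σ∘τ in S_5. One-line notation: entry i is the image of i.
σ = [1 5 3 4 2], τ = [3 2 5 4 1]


σ∘τ: apply τ first, then σ
1 →τ 3 →σ 3
2 →τ 2 →σ 5
3 →τ 5 →σ 2
4 →τ 4 →σ 4
5 →τ 1 →σ 1

σ∘τ = [3 5 2 4 1]


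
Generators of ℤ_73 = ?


g generates ℤ_n iff gcd(g,n) = 1
Prime factors of 73: 73
Generators are g ∈ {1,...,72} not divisible by any of these primes.
Generators: {1, 2, 3, 4, 5, 6, 7, 8, 9, 10, 11, 12, 13, 14, 15, 16, 17, 18, 19, 20, 21, 22, 23, 24, 25, 26, 27, 28, 29, 30, 31, 32, 33, 34, 35, 36, 37, 38, 39, 40, 41, 42, 43, 44, 45, 46, 47, 48, 49, 50, 51, 52, 53, 54, 55, 56, 57, 58, 59, 60, 61, 62, 63, 64, 65, 66, 67, 68, 69, 70, 71, 72}
Number of generators = φ(73) = 72

Generators of ℤ_73 = {1, 2, 3, 4, 5, 6, 7, 8, 9, 10, 11, 12, 13, 14, 15, 16, 17, 18, 19, 20, 21, 22, 23, 24, 25, 26, 27, 28, 29, 30, 31, 32, 33, 34, 35, 36, 37, 38, 39, 40, 41, 42, 43, 44, 45, 46, 47, 48, 49, 50, 51, 52, 53, 54, 55, 56, 57, 58, 59, 60, 61, 62, 63, 64, 65, 66, 67, 68, 69, 70, 71, 72}


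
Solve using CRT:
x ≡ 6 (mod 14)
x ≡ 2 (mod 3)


m₁ = 14, m₂ = 3, gcd = 1, so CRT applies. M = m₁·m₂ = 42
Let M₁ = M/m₁ = 3, M₂ = M/m₂ = 14
Find y₁ ≡ M₁⁻¹ (mod m₁): 3⁻¹ ≡ 5 (mod 14)
Find y₂ ≡ M₂⁻¹ (mod m₂): 14⁻¹ ≡ 2 (mod 3)
x = a₁·M₁·y₁ + a₂·M₂·y₂ = 6·3·5 + 2·14·2 = 146
Reduce mod 42: x ≡ 20
Check: 20 mod 14 = 6 ✓, 20 mod 3 = 2 ✓

x ≡ 20 (mod 42)


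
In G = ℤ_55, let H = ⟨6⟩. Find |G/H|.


|⟨6⟩| = n / gcd(6, 55) = 55 / 1 = 55
H is normal (ℤ_55 is abelian).
|G/H| = |G| / |H| = 55 / 55 = 1

|G/H| = 1


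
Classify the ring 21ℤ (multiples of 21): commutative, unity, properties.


21ℤ is a commutative ring under +,× but has no multiplicative identity (1 ∉ 21ℤ); it has no zero divisors, but without unity it is not an integral domain
Commutative: Yes
Integral domain: No
Has unity: No

21ℤ (multiples of 21): Commutative=Yes, Unity=No
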